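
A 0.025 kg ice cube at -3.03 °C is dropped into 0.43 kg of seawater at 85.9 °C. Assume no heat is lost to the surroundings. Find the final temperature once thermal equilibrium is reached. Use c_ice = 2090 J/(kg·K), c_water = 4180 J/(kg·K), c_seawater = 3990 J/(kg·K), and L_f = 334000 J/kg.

T_f ≈ 76.3 °C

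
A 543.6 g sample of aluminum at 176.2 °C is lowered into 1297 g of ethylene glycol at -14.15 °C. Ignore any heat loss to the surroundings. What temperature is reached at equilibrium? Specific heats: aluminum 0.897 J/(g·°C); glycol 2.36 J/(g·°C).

Taking heat into each body as positive, Σ m c ΔT = 0:
543.6*0.897*(T − 176.2) + 1297*2.36*(T − (-14.15)) = 0
487.61(T − 176.2) + 3060.9(T − (-14.15)) = 0
(487.61 + 3060.9) T = 487.61*176.2 + 3060.9*(-14.15)
T = 42605/3548.5 ≈ 12.01 °C

T_f ≈ 12.0 °C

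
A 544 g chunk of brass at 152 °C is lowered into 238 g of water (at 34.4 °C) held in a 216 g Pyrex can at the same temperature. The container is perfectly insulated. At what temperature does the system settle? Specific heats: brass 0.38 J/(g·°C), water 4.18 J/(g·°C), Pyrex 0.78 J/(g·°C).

With ΣQ=0 the equilibrium temperature is the m·c-weighted mean:
T_f = (206.72·152 + 994.84·34.4 + 168.48·34.4) / (206.72 + 994.84 + 168.48)
    = 71440 / 1370 ≈ 52.14 °C

T_f ≈ 52.1 °C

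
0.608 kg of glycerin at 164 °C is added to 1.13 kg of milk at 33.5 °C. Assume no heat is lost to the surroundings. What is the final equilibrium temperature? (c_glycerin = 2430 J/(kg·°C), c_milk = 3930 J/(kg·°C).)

T_f = Σ m_i c_i T_i / Σ m_i c_i:
T_f = (1477.4×164 + 4440.9×33.5) / (1477.4 + 4440.9)
    = 391070 / 5918.3 ≈ 66.08 °C

T_f ≈ 66.1 °C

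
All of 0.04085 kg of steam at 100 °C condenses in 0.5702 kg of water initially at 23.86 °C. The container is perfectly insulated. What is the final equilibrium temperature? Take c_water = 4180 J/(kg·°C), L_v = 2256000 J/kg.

T_f ≈ 65.0 °C

Let T be the final temperature. ΣQ_i = 0:
condense steam: −0.04085·2256000 = −92158
  condensate cools 100→T: 0.04085·4180·(T − 100) = 170.75(T − 100)
  original water: 2383.4(T − 23.86)
2554.2 T = 92158 + 17075 + 56869 = 166102
T ≈ 65.03 °C (< 100 °C, so full condensation is consistent).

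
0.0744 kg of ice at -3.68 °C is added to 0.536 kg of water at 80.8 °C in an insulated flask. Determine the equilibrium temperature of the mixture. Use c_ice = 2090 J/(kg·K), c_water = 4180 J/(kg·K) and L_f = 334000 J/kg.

Sum of m c ΔT and latent-heat terms is zero:
ice -3.68→0 °C: 0.0744×2090×3.68 = 572.23
  melt ice: 0.0744×334000 = 24850
  warm the meltwater: 310.99 T
  water: 2240.5(T − 80.8)
2551.5 T = 181031 − 25422 = 155609
T ≈ 60.99 °C. Since T > 0 °C, the all-ice-melts assumption holds.

T_f ≈ 61.0 °C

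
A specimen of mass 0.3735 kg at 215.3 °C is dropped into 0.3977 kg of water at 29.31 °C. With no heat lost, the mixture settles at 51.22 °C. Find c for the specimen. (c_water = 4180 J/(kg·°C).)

c ≈ 594 J/(kg·°C)

m_s c (T_s − T_f) = m_water c_water (T_f − T_0):
0.3735×c×(215.3 − 51.22) = 0.3977×4180×(51.22 − 29.31)
61.28 c = 36423  ⇒  c ≈ 594.3 J/(kg·°C)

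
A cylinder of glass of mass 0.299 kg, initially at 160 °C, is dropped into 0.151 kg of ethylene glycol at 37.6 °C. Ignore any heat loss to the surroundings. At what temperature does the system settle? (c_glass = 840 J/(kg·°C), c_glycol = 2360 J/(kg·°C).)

T_f ≈ 88.2 °C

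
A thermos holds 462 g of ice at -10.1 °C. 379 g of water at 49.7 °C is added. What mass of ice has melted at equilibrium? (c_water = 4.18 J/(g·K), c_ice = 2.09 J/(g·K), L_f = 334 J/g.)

Water can give up m c ΔT = 379·4.18·49.7 = 78736 J before reaching 0 °C.
Of that, 462·2.09·10.1 = 9752.4 J goes to bring the ice to 0 °C, leaving 68983 J.
To melt every bit of ice: 462·334 = 154308 J.
Since 68983 < 154308 J, not all the ice melts; equilibrium is at 0 °C.
m_melted·334 = 68983  ⇒  m_melted ≈ 206.5 g.

m_melted ≈ 207 g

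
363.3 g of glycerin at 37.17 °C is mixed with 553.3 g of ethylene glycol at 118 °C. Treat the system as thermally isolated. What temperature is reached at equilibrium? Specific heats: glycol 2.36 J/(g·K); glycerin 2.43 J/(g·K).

T_f ≈ 85.4 °C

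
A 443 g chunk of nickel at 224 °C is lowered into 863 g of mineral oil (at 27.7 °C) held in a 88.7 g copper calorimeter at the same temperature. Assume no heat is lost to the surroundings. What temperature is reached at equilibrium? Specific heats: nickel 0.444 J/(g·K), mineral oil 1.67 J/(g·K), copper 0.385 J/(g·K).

T_f = Σ m_i c_i T_i / Σ m_i c_i:
T_f = (196.69*224 + 1441.2*27.7 + 34.15*27.7) / (196.69 + 1441.2 + 34.15)
    = 84926 / 1672.1 ≈ 50.79 °C

T_f ≈ 50.8 °C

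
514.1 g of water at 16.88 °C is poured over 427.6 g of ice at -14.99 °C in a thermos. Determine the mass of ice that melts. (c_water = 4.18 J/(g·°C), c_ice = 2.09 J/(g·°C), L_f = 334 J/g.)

Water can give up m c ΔT = 514.1×4.18×16.88 = 36274 J before reaching 0 °C.
Warming the ice to 0 °C takes 427.6×2.09×14.99 = 13396 J, leaving 22878 J for melting.
Melting all 427.6 g of ice would need 427.6×334 = 142818 J.
Since 22878 < 142818 J, not all the ice melts; equilibrium is at 0 °C.
m_melted×334 = 22878  ⇒  m_melted ≈ 68.5 g.

m_melted ≈ 68.5 g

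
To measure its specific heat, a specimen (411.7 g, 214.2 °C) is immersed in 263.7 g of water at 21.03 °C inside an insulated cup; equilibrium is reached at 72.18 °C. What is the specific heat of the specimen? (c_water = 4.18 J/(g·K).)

c ≈ 0.964 J/(g·K)

m_s c (T_s − T_f) = m_water c_water (T_f − T_0):
411.7×c×(214.2 − 72.18) = 263.7×4.18×(72.18 − 21.03)
58470 c = 56381  ⇒  c ≈ 0.9643 J/(g·K)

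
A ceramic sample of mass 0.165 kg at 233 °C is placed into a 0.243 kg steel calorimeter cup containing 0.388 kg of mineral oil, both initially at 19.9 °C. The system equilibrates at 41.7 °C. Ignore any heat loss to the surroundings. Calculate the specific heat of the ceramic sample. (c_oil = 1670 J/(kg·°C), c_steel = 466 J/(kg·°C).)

c ≈ 526 J/(kg·°C)

Net heat exchanged in the isolated system is zero:
0.165×c×(41.7 − 233) + 0.388×1670×(41.7 − 19.9) + 0.243×466×(41.7 − 19.9) = 0
-31.56 c = -16594
c = -16594/-31.56 ≈ 525.7 J/(kg·°C)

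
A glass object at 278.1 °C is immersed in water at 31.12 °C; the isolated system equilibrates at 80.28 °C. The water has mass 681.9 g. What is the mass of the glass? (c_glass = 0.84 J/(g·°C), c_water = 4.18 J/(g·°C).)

|Q_glass| = |Q_water|:
m×0.84×(278.1 − 80.28) = 681.9×4.18×(80.28 − 31.12)
166.17 m = 140123  ⇒  m ≈ 843.3 g

m ≈ 843 g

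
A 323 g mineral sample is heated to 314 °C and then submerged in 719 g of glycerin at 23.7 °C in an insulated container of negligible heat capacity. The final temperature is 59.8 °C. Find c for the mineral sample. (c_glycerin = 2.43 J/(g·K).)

c ≈ 0.768 J/(g·K)

Heat gained plus heat lost sum to zero:
323×c×(59.8 − 314) + 719×2.43×(59.8 − 23.7) = 0
-82107 c = -63073
c = -63073/-82107 ≈ 0.7682 J/(g·K)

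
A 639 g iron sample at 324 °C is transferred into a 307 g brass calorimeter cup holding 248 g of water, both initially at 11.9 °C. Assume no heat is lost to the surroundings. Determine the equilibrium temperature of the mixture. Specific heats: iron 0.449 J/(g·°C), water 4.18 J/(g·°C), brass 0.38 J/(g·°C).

T_f ≈ 74.1 °C

Energy conservation, ΣQ = 0:
639×0.449×(T − 324) + 248×4.18×(T − 11.9) + 307×0.38×(T − 11.9) = 0
286.91(T − 324) + 1036.6(T − 11.9) + 116.66(T − 11.9) = 0
1440.2 T = 106683
T = 106683/1440.2 ≈ 74.07 °C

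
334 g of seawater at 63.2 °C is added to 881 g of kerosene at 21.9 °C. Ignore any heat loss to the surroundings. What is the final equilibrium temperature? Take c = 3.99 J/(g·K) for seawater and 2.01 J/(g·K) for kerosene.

T_f ≈ 39.6 °C

Set heat shed by the hot body equal to heat absorbed by the cold body:
334×3.99×(63.2 − T) = 881×2.01×(T − 21.9)
1332.7(63.2 − T) = 1770.8(T − 21.9)
3103.5 T = 123005  ⇒  T ≈ 39.63 °C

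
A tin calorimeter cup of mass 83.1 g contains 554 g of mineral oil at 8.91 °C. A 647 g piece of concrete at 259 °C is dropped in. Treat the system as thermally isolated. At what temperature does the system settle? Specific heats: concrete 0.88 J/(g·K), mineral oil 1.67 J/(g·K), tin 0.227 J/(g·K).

T_f ≈ 103.0 °C

Heat gained plus heat lost sum to zero:
647*0.88*(T − 259) + 554*1.67*(T − 8.91) + 83.1*0.227*(T − 8.91) = 0
(569.36 + 925.18 + 18.86) T = 569.36*259 + 925.18*8.91 + 18.86*8.91
T = 155876/1513.4 ≈ 103.00 °C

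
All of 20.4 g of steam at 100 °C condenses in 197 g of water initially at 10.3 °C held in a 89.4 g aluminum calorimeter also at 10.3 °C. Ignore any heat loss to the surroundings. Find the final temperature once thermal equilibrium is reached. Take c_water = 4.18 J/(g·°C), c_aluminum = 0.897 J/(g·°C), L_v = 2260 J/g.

T_f ≈ 64.7 °C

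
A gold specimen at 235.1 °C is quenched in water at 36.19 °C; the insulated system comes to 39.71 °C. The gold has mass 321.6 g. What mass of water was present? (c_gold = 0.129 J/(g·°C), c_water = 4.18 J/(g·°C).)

m ≈ 551 g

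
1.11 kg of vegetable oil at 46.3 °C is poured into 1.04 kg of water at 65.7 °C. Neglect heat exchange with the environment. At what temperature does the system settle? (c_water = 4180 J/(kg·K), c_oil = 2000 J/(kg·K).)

T_f ≈ 59.1 °C

Energy conservation, ΣQ = 0:
1.04·4180·(T − 65.7) + 1.11·2000·(T − 46.3) = 0
4347.2(T − 65.7) + 2220(T − 46.3) = 0
(4347.2 + 2220) T = 4347.2·65.7 + 2220·46.3
T = 388397 / 6567.2 = 59.1 °C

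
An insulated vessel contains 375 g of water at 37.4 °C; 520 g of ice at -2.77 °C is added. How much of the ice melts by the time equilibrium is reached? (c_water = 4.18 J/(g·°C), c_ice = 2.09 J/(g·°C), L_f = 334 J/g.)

Heat available from the water dropping to 0 °C: 375·4.18·37.4 = 58624 J.
Warming the ice to 0 °C takes 520·2.09·2.77 = 3010.4 J, leaving 55614 J for melting.
Fully melting the ice requires m_ice L_f = 520·334 = 173680 J.
That's not enough to melt it all — equilibrium is at 0 °C with ice remaining.
Mass melted = 55614/334 ≈ 166.5 g.

m_melted ≈ 167 g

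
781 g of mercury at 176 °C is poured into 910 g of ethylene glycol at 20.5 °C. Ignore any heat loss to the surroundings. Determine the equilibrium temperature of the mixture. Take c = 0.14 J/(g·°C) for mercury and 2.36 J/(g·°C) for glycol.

T_f ≈ 28.0 °C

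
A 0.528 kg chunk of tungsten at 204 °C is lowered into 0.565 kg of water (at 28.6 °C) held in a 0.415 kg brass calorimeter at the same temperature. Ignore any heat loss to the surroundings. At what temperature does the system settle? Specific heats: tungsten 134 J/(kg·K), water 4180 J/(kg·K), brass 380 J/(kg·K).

T_f is the heat-capacity-weighted average of the initial temperatures:
T_f = (70.75*204 + 2361.7*28.6 + 157.7*28.6) / (70.75 + 2361.7 + 157.7)
    = 86488 / 2590.2 ≈ 33.39 °C

T_f ≈ 33.4 °C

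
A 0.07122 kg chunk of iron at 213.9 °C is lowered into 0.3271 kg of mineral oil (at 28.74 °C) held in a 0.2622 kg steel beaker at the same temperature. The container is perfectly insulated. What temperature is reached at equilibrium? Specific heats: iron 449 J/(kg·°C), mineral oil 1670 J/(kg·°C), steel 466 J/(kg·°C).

T_f ≈ 37.2 °C

T_f is the heat-capacity-weighted average of the initial temperatures:
T_f = (31.98·213.9 + 546.26·28.74 + 122.19·28.74) / (31.98 + 546.26 + 122.19)
    = 26051 / 700.42 ≈ 37.19 °C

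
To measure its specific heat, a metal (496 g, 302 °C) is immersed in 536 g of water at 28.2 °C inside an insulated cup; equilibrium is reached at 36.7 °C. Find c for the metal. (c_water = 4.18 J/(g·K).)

c ≈ 0.145 J/(g·K)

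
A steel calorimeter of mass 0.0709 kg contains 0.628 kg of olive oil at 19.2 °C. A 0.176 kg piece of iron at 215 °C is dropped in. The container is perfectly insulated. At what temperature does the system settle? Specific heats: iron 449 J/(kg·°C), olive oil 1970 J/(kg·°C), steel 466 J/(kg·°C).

T_f ≈ 30.7 °C

T_f = Σ m_i c_i T_i / Σ m_i c_i:
T_f = (79.02·215 + 1237.2·19.2 + 33.04·19.2) / (79.02 + 1237.2 + 33.04)
    = 41378 / 1349.2 ≈ 30.67 °C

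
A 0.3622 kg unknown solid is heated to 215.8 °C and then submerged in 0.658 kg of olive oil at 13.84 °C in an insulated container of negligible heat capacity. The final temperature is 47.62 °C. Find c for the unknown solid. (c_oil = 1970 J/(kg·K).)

m_s c (T_s − T_f) = m_oil c_oil (T_f − T_0):
0.3622·c·(215.8 − 47.62) = 0.658·1970·(47.62 − 13.84)
60.91 c = 43788  ⇒  c ≈ 718.8 J/(kg·K)

c ≈ 719 J/(kg·K)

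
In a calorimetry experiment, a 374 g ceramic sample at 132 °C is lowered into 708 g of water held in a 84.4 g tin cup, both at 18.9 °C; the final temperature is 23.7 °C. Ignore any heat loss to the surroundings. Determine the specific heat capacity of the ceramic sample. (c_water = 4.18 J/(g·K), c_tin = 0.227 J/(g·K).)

Heat gained plus heat lost sum to zero:
374×c×(23.7 − 132) + 708×4.18×(23.7 − 18.9) + 84.4×0.227×(23.7 − 18.9) = 0
-40504 c = -14297
c = -14297/-40504 ≈ 0.353 J/(g·K)

c ≈ 0.353 J/(g·K)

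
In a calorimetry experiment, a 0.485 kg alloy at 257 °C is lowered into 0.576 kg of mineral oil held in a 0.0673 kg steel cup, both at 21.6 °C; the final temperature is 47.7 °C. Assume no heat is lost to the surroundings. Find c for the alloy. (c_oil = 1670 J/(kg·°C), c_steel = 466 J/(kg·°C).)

Taking heat into each body as positive, Σ m c ΔT = 0:
0.485×c×(47.7 − 257) + 0.576×1670×(47.7 − 21.6) + 0.0673×466×(47.7 − 21.6) = 0
-101.51 c = -25925
c = -25925/-101.51 ≈ 255.4 J/(kg·°C)

c ≈ 255 J/(kg·°C)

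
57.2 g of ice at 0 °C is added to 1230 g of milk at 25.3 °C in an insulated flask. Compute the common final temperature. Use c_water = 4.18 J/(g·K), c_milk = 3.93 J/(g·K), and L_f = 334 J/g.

Net heat exchanged in the isolated system is zero:
fusion: m_ice L_f = 57.2·334 = 19105
  warm the meltwater: 239.1 T
  milk: 4833.9(T − 25.3)
5073 T = 122298 − 19105 = 103193
T ≈ 20.34 °C. Since T > 0 °C, the all-ice-melts assumption holds.

T_f ≈ 20.3 °C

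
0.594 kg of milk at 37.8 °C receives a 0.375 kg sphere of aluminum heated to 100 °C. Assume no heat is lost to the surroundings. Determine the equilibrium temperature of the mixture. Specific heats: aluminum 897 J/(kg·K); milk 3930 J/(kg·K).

With ΣQ=0 the equilibrium temperature is the m·c-weighted mean:
T_f = (336.38·100 + 2334.4·37.8) / (336.38 + 2334.4)
    = 121879 / 2670.8 ≈ 45.63 °C

T_f ≈ 45.6 °C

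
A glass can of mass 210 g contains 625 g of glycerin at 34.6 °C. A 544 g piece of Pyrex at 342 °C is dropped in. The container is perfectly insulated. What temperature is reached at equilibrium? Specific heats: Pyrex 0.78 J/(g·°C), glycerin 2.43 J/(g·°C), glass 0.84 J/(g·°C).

T_f ≈ 96.1 °C

T_f = Σ m_i c_i T_i / Σ m_i c_i:
T_f = (424.32×342 + 1518.8×34.6 + 176.4×34.6) / (424.32 + 1518.8 + 176.4)
    = 203770 / 2119.5 ≈ 96.14 °C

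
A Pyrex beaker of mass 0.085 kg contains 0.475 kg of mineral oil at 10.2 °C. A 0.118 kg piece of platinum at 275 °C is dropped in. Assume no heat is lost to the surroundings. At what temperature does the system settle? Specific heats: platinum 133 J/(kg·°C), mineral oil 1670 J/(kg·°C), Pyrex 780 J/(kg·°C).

T_f ≈ 14.9 °C

Let T be the final temperature. ΣQ_i = 0:
0.118*133*(T − 275) + 0.475*1670*(T − 10.2) + 0.085*780*(T − 10.2) = 0
15.69(T − 275) + 793.25(T − 10.2) + 66.3(T − 10.2) = 0
875.24 T = 13083
T = 13083/875.24 ≈ 14.95 °C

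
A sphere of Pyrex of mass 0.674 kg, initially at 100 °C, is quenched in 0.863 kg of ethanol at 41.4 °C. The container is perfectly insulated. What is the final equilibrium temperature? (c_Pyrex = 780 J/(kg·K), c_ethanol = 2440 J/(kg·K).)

T_f = Σ m_i c_i T_i / Σ m_i c_i:
T_f = (525.72*100 + 2105.7*41.4) / (525.72 + 2105.7)
    = 139749 / 2631.4 ≈ 53.11 °C

T_f ≈ 53.1 °C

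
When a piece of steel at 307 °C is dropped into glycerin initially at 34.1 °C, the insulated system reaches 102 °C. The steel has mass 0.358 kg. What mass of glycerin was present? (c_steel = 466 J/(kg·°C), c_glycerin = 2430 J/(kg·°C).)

m ≈ 0.207 kg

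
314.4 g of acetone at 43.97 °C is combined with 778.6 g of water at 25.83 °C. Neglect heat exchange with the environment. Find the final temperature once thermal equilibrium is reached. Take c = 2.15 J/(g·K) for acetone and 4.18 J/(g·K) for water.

T_f ≈ 28.9 °C

Net heat exchanged in the isolated system is zero:
314.4×2.15×(T − 43.97) + 778.6×4.18×(T − 25.83) = 0
675.96(T − 43.97) + 3254.5(T − 25.83) = 0
(675.96 + 3254.5) T = 675.96×43.97 + 3254.5×25.83
T ≈ 28.95 °C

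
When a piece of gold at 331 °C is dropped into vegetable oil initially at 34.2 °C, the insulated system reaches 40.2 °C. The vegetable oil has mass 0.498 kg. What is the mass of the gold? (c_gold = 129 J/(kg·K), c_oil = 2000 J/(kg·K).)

m ≈ 0.159 kg

Net heat exchanged in the isolated system is zero:
m·129·(40.2 − 331) + 0.498·2000·(40.2 − 34.2) = 0
-37513 m = -5976
m = -5976/-37513 ≈ 0.1593 kg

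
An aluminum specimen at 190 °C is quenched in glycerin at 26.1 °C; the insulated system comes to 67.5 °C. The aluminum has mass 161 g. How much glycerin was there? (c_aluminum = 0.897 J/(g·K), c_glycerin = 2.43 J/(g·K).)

m ≈ 176 g

Taking heat into each body as positive, Σ m c ΔT = 0:
161·0.897·(67.5 − 190) + m·2.43·(67.5 − 26.1) = 0
100.6 m = 17691
m = 17691/100.6 ≈ 175.9 g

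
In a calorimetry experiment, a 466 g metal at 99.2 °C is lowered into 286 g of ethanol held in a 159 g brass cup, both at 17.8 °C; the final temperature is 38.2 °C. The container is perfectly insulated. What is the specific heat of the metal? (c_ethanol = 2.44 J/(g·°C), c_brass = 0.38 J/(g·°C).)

c ≈ 0.544 J/(g·°C)

Energy conservation, ΣQ = 0:
466·c·(38.2 − 99.2) + 286·2.44·(38.2 − 17.8) + 159·0.38·(38.2 − 17.8) = 0
-28426 c = -15469
c = -15469/-28426 ≈ 0.5442 J/(g·°C)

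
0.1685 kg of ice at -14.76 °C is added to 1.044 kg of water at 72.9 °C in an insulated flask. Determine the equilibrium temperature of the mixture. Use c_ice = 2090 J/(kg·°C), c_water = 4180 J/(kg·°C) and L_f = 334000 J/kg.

Energy balance with sensible and latent terms:
ice -14.76→0 °C: 0.1685·2090·14.76 = 5198; melt ice: 0.1685·334000 = 56279; warm the meltwater: 704.33 T; water: 4363.9(T − 72.9)
5068.2 T = 318130 − 61477 = 256653
T ≈ 50.64 °C (positive, so assuming full melt was valid).

T_f ≈ 50.6 °C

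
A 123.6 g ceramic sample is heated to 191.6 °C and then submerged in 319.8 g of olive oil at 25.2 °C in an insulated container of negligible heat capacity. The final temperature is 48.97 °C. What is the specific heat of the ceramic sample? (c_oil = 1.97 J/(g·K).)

Net heat exchanged in the isolated system is zero:
123.6·c·(48.97 − 191.6) + 319.8·1.97·(48.97 − 25.2) = 0
-17629 c = -14975
c = -14975/-17629 ≈ 0.8495 J/(g·K)

c ≈ 0.849 J/(g·K)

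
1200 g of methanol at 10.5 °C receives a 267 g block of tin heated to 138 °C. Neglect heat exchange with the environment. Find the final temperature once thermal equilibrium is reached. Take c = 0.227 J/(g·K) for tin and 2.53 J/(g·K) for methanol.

T_f ≈ 13.0 °C

Net heat exchanged in the isolated system is zero:
267·0.227·(T − 138) + 1200·2.53·(T − 10.5) = 0
3096.6 T = 40242
T = 40242/3096.6 ≈ 13.00 °C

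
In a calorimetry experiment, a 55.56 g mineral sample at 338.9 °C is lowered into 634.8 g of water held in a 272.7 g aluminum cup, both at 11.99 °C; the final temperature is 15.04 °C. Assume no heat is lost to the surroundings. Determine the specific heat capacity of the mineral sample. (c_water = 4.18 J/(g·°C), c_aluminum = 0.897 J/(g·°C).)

Setting the total heat transfer to zero:
55.56·c·(15.04 − 338.9) + 634.8·4.18·(15.04 − 11.99) + 272.7·0.897·(15.04 − 11.99) = 0
-17994 c = -8839.1
c = -8839.1/-17994 ≈ 0.4912 J/(g·°C)

c ≈ 0.491 J/(g·°C)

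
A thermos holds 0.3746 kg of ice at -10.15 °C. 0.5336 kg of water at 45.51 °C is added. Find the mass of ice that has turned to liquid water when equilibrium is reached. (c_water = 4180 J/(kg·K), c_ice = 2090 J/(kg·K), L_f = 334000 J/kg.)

m_melted ≈ 0.28 kg

Heat available from the water dropping to 0 °C: 0.5336·4180·45.51 = 101508 J.
Of that, 0.3746·2090·10.15 = 7946.6 J goes to bring the ice to 0 °C, leaving 93561 J.
Melting all 0.3746 kg of ice would need 0.3746·334000 = 125116 J.
93561 J < 125116 J, so only part of the ice melts and the system sits at 0 °C.
m_melted·334000 = 93561  ⇒  m_melted ≈ 0.2801 kg.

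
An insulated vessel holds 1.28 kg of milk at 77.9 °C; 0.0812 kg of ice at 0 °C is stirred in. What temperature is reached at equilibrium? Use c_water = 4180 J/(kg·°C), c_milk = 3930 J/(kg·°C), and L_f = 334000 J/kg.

T_f ≈ 67.9 °C

Conservation of energy gives ΣQ = 0:
latent heat to melt: 0.0812·334000 = 27121; warm the meltwater: 339.42 T; milk cools: 1.28·3930·(T − 77.9) = 5030.4(T − 77.9)
5369.8 T = 391868 − 27121 = 364747
T ≈ 67.93 °C (positive, so assuming full melt was valid).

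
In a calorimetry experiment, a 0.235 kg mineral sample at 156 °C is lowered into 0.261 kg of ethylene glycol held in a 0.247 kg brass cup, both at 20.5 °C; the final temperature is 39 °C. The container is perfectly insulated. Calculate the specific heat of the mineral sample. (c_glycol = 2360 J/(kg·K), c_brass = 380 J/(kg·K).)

c ≈ 478 J/(kg·K)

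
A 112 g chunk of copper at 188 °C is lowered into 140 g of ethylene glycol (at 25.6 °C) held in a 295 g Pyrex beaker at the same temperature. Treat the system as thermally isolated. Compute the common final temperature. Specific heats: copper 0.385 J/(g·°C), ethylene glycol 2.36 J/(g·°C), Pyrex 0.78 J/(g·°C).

T_f ≈ 37.2 °C

With ΣQ=0 the equilibrium temperature is the m·c-weighted mean:
T_f = (43.12*188 + 330.4*25.6 + 230.1*25.6) / (43.12 + 330.4 + 230.1)
    = 22455 / 603.62 ≈ 37.20 °C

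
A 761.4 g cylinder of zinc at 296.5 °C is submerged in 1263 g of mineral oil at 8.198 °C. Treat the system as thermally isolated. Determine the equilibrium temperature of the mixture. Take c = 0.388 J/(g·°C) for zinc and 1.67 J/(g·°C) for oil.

T_f ≈ 43.6 °C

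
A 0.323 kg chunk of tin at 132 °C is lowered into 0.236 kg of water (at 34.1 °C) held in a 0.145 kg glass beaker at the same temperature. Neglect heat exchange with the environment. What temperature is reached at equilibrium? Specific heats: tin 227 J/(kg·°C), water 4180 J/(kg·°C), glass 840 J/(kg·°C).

Taking heat into each body as positive, Σ m c ΔT = 0:
0.323×227×(T − 132) + 0.236×4180×(T − 34.1) + 0.145×840×(T − 34.1) = 0
73.32(T − 132) + 986.48(T − 34.1) + 121.8(T − 34.1) = 0
(73.32 + 986.48 + 121.8) T = 73.32×132 + 986.48×34.1 + 121.8×34.1
T ≈ 40.17 °C

T_f ≈ 40.2 °C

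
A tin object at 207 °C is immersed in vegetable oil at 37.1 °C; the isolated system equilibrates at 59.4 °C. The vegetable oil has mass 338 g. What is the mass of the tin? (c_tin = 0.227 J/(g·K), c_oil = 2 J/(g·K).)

Taking heat into each body as positive, Σ m c ΔT = 0:
m·0.227·(59.4 − 207) + 338·2·(59.4 − 37.1) = 0
-33.51 m = -15075
m = -15075/-33.51 ≈ 449.9 g

m ≈ 450 g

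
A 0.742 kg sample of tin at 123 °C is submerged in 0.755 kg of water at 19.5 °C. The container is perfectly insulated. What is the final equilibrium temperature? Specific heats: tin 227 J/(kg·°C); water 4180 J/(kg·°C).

Heat lost by the tin equals heat gained by the water:
0.742×227×(123 − T) = 0.755×4180×(T − 19.5)
168.43(123 − T) = 3155.9(T − 19.5)
3324.3 T = 82257  ⇒  T ≈ 24.74 °C

T_f ≈ 24.7 °C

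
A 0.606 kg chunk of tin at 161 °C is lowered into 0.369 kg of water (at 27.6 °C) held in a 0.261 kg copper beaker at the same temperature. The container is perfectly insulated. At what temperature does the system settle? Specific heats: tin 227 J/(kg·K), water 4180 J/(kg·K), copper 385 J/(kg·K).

T_f ≈ 37.9 °C

T_f = Σ m_i c_i T_i / Σ m_i c_i:
T_f = (137.56*161 + 1542.4*27.6 + 100.48*27.6) / (137.56 + 1542.4 + 100.48)
    = 67492 / 1780.5 ≈ 37.91 °C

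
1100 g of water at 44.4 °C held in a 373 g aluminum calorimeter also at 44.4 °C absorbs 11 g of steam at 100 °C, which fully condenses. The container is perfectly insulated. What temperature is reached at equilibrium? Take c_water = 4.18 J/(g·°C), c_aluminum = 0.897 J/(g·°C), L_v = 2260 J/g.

Let T be the final temperature. ΣQ_i = 0:
latent heat released on condensation: 11·2260 = 24860
  condensed water 100 °C→T: 45.98(T − 100)
  water warms: 1100·4.18·(T − 44.4) = 4598(T − 44.4)
  aluminum cup: 373·0.897·(T − 44.4) = 334.58(T − 44.4)
4978.6 T = 24860 + 4598 + 219007 = 248465
T ≈ 49.91 °C (< 100 °C, so full condensation is consistent).

T_f ≈ 49.9 °C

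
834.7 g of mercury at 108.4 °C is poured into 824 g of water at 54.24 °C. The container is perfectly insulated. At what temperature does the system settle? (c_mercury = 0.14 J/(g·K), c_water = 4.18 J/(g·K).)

T_f ≈ 56.0 °C

T_f = Σ m_i c_i T_i / Σ m_i c_i:
T_f = (116.86·108.4 + 3444.3·54.24) / (116.86 + 3444.3)
    = 199487 / 3561.2 ≈ 56.02 °C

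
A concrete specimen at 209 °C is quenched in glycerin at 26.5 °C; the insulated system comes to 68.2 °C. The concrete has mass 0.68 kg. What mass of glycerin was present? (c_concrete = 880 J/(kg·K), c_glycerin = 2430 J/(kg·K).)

m ≈ 0.831 kg

Let T be the final temperature. ΣQ_i = 0:
0.68·880·(68.2 − 209) + m·2430·(68.2 − 26.5) = 0
101331 m = 84255
m = 84255/101331 ≈ 0.8315 kg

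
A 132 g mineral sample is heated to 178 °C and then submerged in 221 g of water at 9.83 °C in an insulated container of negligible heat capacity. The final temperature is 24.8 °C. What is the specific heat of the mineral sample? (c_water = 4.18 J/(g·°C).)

c ≈ 0.684 J/(g·°C)

Heat lost by the mineral sample = heat gained by the water:
132×c×(178 − 24.8) = 221×4.18×(24.8 − 9.83)
20222 c = 13829  ⇒  c ≈ 0.6838 J/(g·°C)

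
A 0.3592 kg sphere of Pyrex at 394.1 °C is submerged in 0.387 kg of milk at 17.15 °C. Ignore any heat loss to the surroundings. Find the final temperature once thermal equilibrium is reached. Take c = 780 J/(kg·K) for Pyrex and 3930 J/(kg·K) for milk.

T_f ≈ 75.8 °C

With ΣQ=0 the equilibrium temperature is the m·c-weighted mean:
T_f = (280.18·394.1 + 1520.9·17.15) / (280.18 + 1520.9)
    = 136501 / 1801.1 ≈ 75.79 °C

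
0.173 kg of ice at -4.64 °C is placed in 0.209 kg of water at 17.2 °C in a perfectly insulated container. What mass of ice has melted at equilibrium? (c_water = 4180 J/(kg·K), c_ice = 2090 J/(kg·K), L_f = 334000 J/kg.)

m_melted ≈ 0.04 kg

Cooling the water to 0 °C releases 0.209×4180×17.2 = 15026 J.
Warming the ice to 0 °C takes 0.173×2090×4.64 = 1677.7 J, leaving 13349 J for melting.
Fully melting the ice requires m_ice L_f = 0.173×334000 = 57782 J.
13349 J < 57782 J, so only part of the ice melts and the system sits at 0 °C.
m_melt = 13349 / L_f = 0.03997 kg.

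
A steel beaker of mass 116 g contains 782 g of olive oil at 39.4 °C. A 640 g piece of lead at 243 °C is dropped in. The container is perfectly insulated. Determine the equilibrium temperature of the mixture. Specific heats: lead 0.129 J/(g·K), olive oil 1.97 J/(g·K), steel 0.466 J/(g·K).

T_f ≈ 49.4 °C

Energy conservation, ΣQ = 0:
640×0.129×(T − 243) + 782×1.97×(T − 39.4) + 116×0.466×(T − 39.4) = 0
82.56(T − 243) + 1540.5(T − 39.4) + 54.06(T − 39.4) = 0
1677.2 T = 82889
T = 82889/1677.2 ≈ 49.42 °C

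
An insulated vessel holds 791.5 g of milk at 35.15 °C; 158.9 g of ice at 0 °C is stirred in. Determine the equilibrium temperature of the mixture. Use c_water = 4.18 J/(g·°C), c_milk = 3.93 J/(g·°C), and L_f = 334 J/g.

T_f ≈ 14.9 °C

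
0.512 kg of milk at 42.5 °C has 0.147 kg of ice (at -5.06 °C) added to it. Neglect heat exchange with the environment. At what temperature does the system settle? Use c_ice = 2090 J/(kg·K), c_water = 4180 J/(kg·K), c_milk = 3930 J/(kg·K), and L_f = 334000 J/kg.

T_f ≈ 13.3 °C

Conservation of energy gives ΣQ = 0:
ice -5.06→0 °C: 0.147·2090·5.06 = 1554.6
  latent heat to melt: 0.147·334000 = 49098
  meltwater 0→T: 0.147·4180·T = 614.46 T
  milk cools: 0.512·3930·(T − 42.5) = 2012.2(T − 42.5)
2626.6 T = 85517 − 50653 = 34864
T ≈ 13.27 °C (positive, so assuming full melt was valid).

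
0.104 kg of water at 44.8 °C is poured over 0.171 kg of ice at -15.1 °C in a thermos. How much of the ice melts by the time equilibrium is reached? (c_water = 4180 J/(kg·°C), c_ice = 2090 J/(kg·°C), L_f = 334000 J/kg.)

m_melted ≈ 0.0422 kg

Water can give up m c ΔT = 0.104·4180·44.8 = 19475 J before reaching 0 °C.
Warming the ice to 0 °C takes 0.171·2090·15.1 = 5396.6 J, leaving 14079 J for melting.
Melting all 0.171 kg of ice would need 0.171·334000 = 57114 J.
That's not enough to melt it all — equilibrium is at 0 °C with ice remaining.
m_melted·334000 = 14079  ⇒  m_melted ≈ 0.04215 kg.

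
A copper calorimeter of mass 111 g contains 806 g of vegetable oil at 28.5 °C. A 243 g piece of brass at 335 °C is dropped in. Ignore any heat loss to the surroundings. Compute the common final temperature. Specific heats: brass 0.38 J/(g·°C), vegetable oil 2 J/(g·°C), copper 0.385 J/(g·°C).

T_f ≈ 44.7 °C

Heat gained plus heat lost sum to zero:
243·0.38·(T − 335) + 806·2·(T − 28.5) + 111·0.385·(T − 28.5) = 0
92.34(T − 335) + 1612(T − 28.5) + 42.73(T − 28.5) = 0
(92.34 + 1612 + 42.73) T = 92.34·335 + 1612·28.5 + 42.73·28.5
T = 78094/1747.1 ≈ 44.70 °C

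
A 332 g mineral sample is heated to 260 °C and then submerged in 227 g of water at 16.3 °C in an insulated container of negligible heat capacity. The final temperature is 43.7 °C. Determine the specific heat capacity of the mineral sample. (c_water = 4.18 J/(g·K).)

Energy conservation, ΣQ = 0:
332·c·(43.7 − 260) + 227·4.18·(43.7 − 16.3) = 0
-71812 c = -25999
c = -25999/-71812 ≈ 0.362 J/(g·K)

c ≈ 0.362 J/(g·K)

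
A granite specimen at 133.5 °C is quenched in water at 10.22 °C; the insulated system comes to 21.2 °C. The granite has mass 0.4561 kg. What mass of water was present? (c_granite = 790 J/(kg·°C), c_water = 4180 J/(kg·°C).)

m ≈ 0.882 kg

|Q_granite| = |Q_water|:
0.4561×790×(133.5 − 21.2) = m×4180×(21.2 − 10.22)
45896 m = 40464  ⇒  m ≈ 0.8816 kg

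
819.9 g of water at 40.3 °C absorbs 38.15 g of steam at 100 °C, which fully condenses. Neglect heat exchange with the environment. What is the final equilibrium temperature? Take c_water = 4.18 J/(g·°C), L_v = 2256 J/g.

T_f ≈ 67.0 °C

Energy conservation, ΣQ = 0:
steam→water at 100 °C releases m L_v = 38.15×2256 = 86066; condensed water 100 °C→T: 159.47(T − 100); water warms: 819.9×4.18×(T − 40.3) = 3427.2(T − 40.3)
3586.6 T = 86066 + 15947 + 138115 = 240129
T ≈ 66.95 °C, under the boiling point, so the assumption holds.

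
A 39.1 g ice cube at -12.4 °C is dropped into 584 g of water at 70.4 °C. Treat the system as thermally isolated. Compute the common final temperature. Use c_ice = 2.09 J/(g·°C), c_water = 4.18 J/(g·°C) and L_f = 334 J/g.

Conservation of energy gives ΣQ = 0:
warm ice to 0 °C: 39.1×2.09×(0 − (-12.4)) = 1013.3
  melt ice: 39.1×334 = 13059
  meltwater 0→T: 39.1×4.18×T = 163.44 T
  water cools: 584×4.18×(T − 70.4) = 2441.1(T − 70.4)
2604.6 T = 171855 − 14073 = 157782
T ≈ 60.58 °C. Since T > 0 °C, the all-ice-melts assumption holds.

T_f ≈ 60.6 °C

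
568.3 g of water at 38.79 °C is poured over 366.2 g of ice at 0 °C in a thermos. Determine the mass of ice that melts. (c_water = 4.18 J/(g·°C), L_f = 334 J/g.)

Heat available from the water dropping to 0 °C: 568.3·4.18·38.79 = 92145 J.
Fully melting the ice requires m_ice L_f = 366.2·334 = 122311 J.
That's not enough to melt it all — equilibrium is at 0 °C with ice remaining.
Mass melted = 92145/334 ≈ 275.9 g.

m_melted ≈ 276 g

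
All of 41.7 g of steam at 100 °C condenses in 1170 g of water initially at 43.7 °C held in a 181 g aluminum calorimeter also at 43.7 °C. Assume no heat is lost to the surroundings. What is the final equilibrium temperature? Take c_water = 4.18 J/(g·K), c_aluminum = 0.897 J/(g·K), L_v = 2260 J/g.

T_f ≈ 63.6 °C

Taking heat into each body as positive, Σ m c ΔT = 0:
condense steam: −41.7×2260 = −94242; condensed water 100 °C→T: 174.31(T − 100); water warms: 1170×4.18×(T − 43.7) = 4890.6(T − 43.7); aluminum cup: 181×0.897×(T − 43.7) = 162.36(T − 43.7)
5227.3 T = 94242 + 17431 + 220814 = 332487
T ≈ 63.61 °C — below 100 °C, confirming all the steam condensed.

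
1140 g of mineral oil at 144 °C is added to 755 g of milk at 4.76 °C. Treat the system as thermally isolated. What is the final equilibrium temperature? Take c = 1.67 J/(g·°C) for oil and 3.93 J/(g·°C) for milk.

|Q_oil| = |Q_milk|:
1140×1.67×(144 − T) = 755×3.93×(T − 4.76)
1903.8(144 − T) = 2967.2(T − 4.76)
4870.9 T = 288271  ⇒  T ≈ 59.18 °C

T_f ≈ 59.2 °C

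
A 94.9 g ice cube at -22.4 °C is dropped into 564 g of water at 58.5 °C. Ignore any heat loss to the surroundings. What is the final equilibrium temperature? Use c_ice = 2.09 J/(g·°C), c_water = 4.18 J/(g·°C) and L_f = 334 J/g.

T_f ≈ 37.0 °C

Sum of m c ΔT and latent-heat terms is zero:
ice -22.4→0 °C: 94.9·2.09·22.4 = 4442.8
  fusion: m_ice L_f = 94.9·334 = 31697
  meltwater 0→T: 94.9·4.18·T = 396.68 T
  water cools: 564·4.18·(T − 58.5) = 2357.5(T − 58.5)
2754.2 T = 137915 − 36139 = 101775
T ≈ 36.95 °C. Since T > 0 °C, the all-ice-melts assumption holds.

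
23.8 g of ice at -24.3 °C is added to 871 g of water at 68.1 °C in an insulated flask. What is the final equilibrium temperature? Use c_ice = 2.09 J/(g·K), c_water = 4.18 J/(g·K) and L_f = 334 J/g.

T_f ≈ 63.8 °C

Energy balance with sensible and latent terms:
warm ice to 0 °C: 23.8×2.09×(0 − (-24.3)) = 1208.7
  melt ice: 23.8×334 = 7949.2
  warm the meltwater: 99.48 T
  water: 3640.8(T − 68.1)
3740.3 T = 247937 − 9157.9 = 238779
T ≈ 63.84 °C — above 0 °C, consistent with complete melting.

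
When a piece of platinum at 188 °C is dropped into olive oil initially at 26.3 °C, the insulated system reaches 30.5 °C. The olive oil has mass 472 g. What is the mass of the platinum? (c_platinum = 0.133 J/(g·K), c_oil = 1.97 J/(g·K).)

m ≈ 186 g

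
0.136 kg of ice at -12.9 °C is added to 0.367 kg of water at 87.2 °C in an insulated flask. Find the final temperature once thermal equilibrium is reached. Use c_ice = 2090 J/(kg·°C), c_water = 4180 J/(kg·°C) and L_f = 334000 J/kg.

Heat gained plus heat lost sum to zero:
ice -12.9→0 °C: 0.136×2090×12.9 = 3666.7; fusion: m_ice L_f = 0.136×334000 = 45424; warm the meltwater: 568.48 T; water: 1534.1(T − 87.2)
2102.5 T = 133770 − 49091 = 84679
T ≈ 40.27 °C — above 0 °C, consistent with complete melting.

T_f ≈ 40.3 °C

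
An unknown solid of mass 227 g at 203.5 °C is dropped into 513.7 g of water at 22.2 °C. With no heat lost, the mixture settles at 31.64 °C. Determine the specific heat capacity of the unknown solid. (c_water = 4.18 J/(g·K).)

Let T be the final temperature. ΣQ_i = 0:
227×c×(31.64 − 203.5) + 513.7×4.18×(31.64 − 22.2) = 0
-39012 c = -20270
c = -20270/-39012 ≈ 0.5196 J/(g·K)

c ≈ 0.52 J/(g·K)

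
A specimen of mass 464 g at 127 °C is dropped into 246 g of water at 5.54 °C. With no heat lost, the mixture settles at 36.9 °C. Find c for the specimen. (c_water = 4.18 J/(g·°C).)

m_s c (T_s − T_f) = m_water c_water (T_f − T_0):
464·c·(127 − 36.9) = 246·4.18·(36.9 − 5.54)
41806 c = 32247  ⇒  c ≈ 0.7713 J/(g·°C)

c ≈ 0.771 J/(g·°C)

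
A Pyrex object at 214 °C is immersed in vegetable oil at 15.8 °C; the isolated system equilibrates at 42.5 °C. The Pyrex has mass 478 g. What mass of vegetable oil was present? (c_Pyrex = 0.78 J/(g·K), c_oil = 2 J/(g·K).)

m ≈ 1200 g

|Q_Pyrex| = |Q_oil|:
478·0.78·(214 − 42.5) = m·2·(42.5 − 15.8)
53.4 m = 63942  ⇒  m ≈ 1197 g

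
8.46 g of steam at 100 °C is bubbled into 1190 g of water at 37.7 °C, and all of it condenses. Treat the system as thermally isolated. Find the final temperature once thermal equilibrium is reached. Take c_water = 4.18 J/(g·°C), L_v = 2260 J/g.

T_f ≈ 42.0 °C

Conservation of energy gives ΣQ = 0:
condense steam: −8.46×2260 = −19120
  condensed water 100 °C→T: 35.36(T − 100)
  water warms: 1190×4.18×(T − 37.7) = 4974.2(T − 37.7)
5009.6 T = 19120 + 3536.3 + 187527 = 210183
T ≈ 41.96 °C (< 100 °C, so full condensation is consistent).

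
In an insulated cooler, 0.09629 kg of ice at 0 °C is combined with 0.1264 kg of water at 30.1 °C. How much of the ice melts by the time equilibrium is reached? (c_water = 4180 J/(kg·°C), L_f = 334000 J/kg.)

m_melted ≈ 0.0476 kg

Cooling the water to 0 °C releases 0.1264·4180·30.1 = 15903 J.
Fully melting the ice requires m_ice L_f = 0.09629·334000 = 32161 J.
That's not enough to melt it all — equilibrium is at 0 °C with ice remaining.
m_melt = 15903 / L_f = 0.04761 kg.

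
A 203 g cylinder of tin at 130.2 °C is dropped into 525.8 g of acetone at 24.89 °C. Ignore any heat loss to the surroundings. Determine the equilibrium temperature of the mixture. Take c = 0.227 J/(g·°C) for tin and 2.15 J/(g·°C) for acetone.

Let T be the final temperature. ΣQ_i = 0:
203×0.227×(T − 130.2) + 525.8×2.15×(T − 24.89) = 0
46.08(T − 130.2) + 1130.5(T − 24.89) = 0
(46.08 + 1130.5) T = 46.08×130.2 + 1130.5×24.89
T = 34137/1176.6 ≈ 29.01 °C

T_f ≈ 29.0 °C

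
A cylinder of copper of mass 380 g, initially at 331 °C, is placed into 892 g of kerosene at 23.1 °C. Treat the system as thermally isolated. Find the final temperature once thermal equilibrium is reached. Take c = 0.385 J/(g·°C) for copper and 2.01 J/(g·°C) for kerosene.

Net heat exchanged in the isolated system is zero:
380*0.385*(T − 331) + 892*2.01*(T − 23.1) = 0
1939.2 T = 89842
T = 89842 / 1939.2 = 46.3 °C

T_f ≈ 46.3 °C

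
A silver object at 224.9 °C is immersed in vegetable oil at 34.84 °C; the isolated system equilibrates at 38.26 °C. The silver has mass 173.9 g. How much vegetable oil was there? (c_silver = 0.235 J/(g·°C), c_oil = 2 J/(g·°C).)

m ≈ 1120 g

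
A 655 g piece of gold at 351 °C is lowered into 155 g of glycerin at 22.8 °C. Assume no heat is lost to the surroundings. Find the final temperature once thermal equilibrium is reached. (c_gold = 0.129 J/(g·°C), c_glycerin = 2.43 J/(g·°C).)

T_f ≈ 82.9 °C

Heat gained plus heat lost sum to zero:
655*0.129*(T − 351) + 155*2.43*(T − 22.8) = 0
461.15 T = 38245
T = 38245 / 461.15 = 82.9 °C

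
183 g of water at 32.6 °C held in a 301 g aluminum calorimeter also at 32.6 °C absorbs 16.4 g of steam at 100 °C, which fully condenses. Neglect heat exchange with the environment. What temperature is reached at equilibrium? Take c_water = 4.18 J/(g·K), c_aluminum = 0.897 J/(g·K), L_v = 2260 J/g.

T_f ≈ 70.4 °C

Heat gained plus heat lost sum to zero:
condense steam: −16.4×2260 = −37064
  condensate cools 100→T: 16.4×4.18×(T − 100) = 68.55(T − 100)
  original water: 764.94(T − 32.6)
  aluminum cup: 301×0.897×(T − 32.6) = 270(T − 32.6)
1103.5 T = 37064 + 6855.2 + 33739 = 77658
T ≈ 70.38 °C — below 100 °C, confirming all the steam condensed.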